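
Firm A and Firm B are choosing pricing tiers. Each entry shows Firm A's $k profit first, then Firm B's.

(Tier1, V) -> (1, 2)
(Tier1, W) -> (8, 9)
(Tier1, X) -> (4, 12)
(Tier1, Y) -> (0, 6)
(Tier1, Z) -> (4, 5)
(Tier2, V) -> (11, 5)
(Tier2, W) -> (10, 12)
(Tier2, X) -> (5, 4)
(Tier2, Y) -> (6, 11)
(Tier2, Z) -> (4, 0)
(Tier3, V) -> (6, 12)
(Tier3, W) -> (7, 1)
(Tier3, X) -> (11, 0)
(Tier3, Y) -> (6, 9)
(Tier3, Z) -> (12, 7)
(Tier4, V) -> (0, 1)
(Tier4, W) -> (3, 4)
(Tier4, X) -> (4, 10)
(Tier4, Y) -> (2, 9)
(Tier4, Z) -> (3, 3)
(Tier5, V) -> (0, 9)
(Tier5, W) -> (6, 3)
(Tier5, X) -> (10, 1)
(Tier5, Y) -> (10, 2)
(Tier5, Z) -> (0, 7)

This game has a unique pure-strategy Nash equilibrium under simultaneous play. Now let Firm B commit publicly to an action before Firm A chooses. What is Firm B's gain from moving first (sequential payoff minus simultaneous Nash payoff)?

Work backward from Firm A's decision.
- V: BR = Tier2, leader payoff 5.
- W: BR = Tier2, leader payoff 12.
- X: BR = Tier3, leader payoff 0.
- Y: BR = Tier5, leader payoff 2.
- Z: BR = Tier3, leader payoff 7.
Maximizing over 5, 12, 0, 2, 7, Firm B chooses W. Subgame-perfect outcome: (Tier2, W) with payoffs (10, 12).
For the simultaneous game, intersect best replies.
Firm A's best replies: V→Tier2; W→Tier2; X→Tier3; Y→Tier5; Z→Tier3.
Firm B's best replies: Tier1→X; Tier2→W; Tier3→V; Tier4→X; Tier5→V.
Only (Tier2, W) has each player best-responding; Nash payoffs (10, 12).
Firm B's commitment gain: 12 − 12 = 0.

0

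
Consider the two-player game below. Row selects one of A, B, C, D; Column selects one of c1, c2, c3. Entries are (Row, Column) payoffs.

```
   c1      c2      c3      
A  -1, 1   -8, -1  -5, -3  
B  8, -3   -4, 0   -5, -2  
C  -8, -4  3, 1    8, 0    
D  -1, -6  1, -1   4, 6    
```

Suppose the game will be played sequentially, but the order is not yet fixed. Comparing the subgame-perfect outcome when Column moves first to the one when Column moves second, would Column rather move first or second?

If Row leads: Column's best replies are A→c1, B→c2, C→c2, D→c3; Row's induced payoffs -1, -4, 3, 4; outcome (D, c3), payoffs (4, 6).
If Column leads: Row's best replies are c1→B, c2→C, c3→C; Column's induced payoffs -3, 1, 0; outcome (C, c2), payoffs (3, 1).
Column gets 1 moving first and 6 moving second, so Column prefers to move second.

second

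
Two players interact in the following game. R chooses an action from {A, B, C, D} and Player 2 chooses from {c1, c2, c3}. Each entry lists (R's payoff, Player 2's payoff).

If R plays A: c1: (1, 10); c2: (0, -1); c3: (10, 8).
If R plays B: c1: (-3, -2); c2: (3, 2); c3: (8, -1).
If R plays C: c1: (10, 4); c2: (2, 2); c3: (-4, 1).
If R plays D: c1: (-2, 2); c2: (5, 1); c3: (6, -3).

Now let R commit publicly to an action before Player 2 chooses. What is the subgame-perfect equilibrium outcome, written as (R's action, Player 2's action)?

Player 2 best-responds to each possible R move:
- A: Player 2 compares 10, -1, 8 and picks c1; R would get 1.
- B: Player 2 compares -2, 2, -1 and picks c2; R would get 3.
- C: Player 2 compares 4, 2, 1 and picks c1; R would get 10.
- D: Player 2 compares 2, 1, -3 and picks c1; R would get -2.
Maximizing over 1, 3, 10, -2, R chooses C. Subgame-perfect outcome: (C, c1) with payoffs (10, 4).

(C, c1)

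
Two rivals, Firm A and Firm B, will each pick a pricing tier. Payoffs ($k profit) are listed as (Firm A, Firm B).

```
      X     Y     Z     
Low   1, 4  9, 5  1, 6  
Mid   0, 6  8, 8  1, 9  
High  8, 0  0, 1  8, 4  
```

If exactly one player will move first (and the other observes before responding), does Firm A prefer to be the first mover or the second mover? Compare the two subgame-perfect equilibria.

If Firm A leads: Firm B's best replies are Low→Z, Mid→Z, High→Z; Firm A's induced payoffs 1, 1, 8; outcome (High, Z), payoffs (8, 4).
If Firm B leads: Firm A's best replies are X→High, Y→Low, Z→High; Firm B's induced payoffs 0, 5, 4; outcome (Low, Y), payoffs (9, 5).
Firm A gets 8 moving first and 9 moving second, so Firm A prefers to move second.

second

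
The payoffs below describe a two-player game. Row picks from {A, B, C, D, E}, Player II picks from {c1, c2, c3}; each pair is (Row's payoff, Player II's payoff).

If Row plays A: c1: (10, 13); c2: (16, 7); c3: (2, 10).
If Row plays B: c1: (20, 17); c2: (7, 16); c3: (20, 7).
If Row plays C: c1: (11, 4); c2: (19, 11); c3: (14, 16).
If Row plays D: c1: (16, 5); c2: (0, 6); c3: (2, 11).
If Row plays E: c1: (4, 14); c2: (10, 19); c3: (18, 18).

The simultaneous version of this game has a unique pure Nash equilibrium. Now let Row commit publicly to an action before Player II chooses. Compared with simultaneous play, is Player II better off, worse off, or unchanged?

Work backward from Player II's decision.
- A: Player II compares 13, 7, 10 and picks c1; Row would get 10.
- B: Player II compares 17, 16, 7 and picks c1; Row would get 20.
- C: Player II compares 4, 11, 16 and picks c3; Row would get 14.
- D: Player II compares 5, 6, 11 and picks c3; Row would get 2.
- E: Player II compares 14, 19, 18 and picks c2; Row would get 10.
Row's induced payoffs are 10, 20, 14, 2, 10, so Row commits to B. Subgame-perfect outcome: (B, c1) with payoffs (20, 17).
Under simultaneous play:
Row's best replies: c1→B; c2→C; c3→B.
Player II's best replies: A→c1; B→c1; C→c3; D→c3; E→c2.
The unique mutual best reply is (B, c1), giving (20, 17).
Player II earns 17 sequentially versus 17 at the Nash outcome: unchanged.

unchanged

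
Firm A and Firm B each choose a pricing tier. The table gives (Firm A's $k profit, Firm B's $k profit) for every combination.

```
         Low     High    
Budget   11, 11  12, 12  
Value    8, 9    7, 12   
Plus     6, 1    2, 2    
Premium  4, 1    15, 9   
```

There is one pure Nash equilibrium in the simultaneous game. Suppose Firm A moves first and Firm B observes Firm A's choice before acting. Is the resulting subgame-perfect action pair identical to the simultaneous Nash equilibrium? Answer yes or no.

Work backward from Firm B's decision.
- Budget → Firm B plays High (best of 11, 12); Firm A gets 12.
- Value → Firm B plays High (best of 9, 12); Firm A gets 7.
- Plus → Firm B plays High (best of 1, 2); Firm A gets 2.
- Premium → Firm B plays High (best of 1, 9); Firm A gets 15.
Maximizing over 12, 7, 2, 15, Firm A chooses Premium. Subgame-perfect outcome: (Premium, High) with payoffs (15, 9).
Now find the simultaneous Nash equilibrium.
Firm A's best replies: Low→Budget; High→Premium.
Firm B's best replies: Budget→High; Value→High; Plus→High; Premium→High.
Only (Premium, High) has each player best-responding; Nash payoffs (15, 9).
Sequential outcome (Premium, High) coincides with the Nash profile (Premium, High).

yes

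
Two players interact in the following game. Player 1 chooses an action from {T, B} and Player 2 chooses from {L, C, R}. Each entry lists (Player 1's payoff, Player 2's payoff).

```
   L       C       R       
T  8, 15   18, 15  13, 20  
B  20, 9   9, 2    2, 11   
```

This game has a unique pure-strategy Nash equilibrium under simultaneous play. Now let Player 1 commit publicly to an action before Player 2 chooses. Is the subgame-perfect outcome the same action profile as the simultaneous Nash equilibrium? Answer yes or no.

yes

Work backward from Player 2's decision.
- T: Player 2 compares 15, 15, 20 and picks R; Player 1 would get 13.
- B: Player 2 compares 9, 2, 11 and picks R; Player 1 would get 2.
Maximizing over 13, 2, Player 1 chooses T. Subgame-perfect outcome: (T, R) with payoffs (13, 20).
Under simultaneous play:
Player 1's best replies: L→B; C→T; R→T.
Player 2's best replies: T→R; B→R.
The unique mutual best reply is (T, R), giving (13, 20).
Sequential outcome (T, R) coincides with the Nash profile (T, R).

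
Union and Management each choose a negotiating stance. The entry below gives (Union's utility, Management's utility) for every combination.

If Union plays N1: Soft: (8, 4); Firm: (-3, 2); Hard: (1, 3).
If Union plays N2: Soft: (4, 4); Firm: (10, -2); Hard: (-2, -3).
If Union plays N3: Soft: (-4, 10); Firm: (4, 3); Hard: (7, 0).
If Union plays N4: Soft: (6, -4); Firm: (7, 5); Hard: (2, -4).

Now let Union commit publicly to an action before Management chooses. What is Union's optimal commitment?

Backward induction with Union moving first.
- N1: Management compares 4, 2, 3 and picks Soft; Union would get 8.
- N2: Management compares 4, -2, -3 and picks Soft; Union would get 4.
- N3: Management compares 10, 3, 0 and picks Soft; Union would get -4.
- N4: Management compares -4, 5, -4 and picks Firm; Union would get 7.
Union's induced payoffs are 8, 4, -4, 7, so Union commits to N1. Subgame-perfect outcome: (N1, Soft) with payoffs (8, 4).

N1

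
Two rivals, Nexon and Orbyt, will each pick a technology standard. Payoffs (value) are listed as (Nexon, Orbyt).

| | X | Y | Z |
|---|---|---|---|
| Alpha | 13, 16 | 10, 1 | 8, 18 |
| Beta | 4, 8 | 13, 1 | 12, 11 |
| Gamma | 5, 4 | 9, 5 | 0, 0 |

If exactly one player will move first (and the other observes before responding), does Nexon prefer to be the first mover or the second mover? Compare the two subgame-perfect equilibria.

second

If Nexon leads: Orbyt's best replies are Alpha→Z, Beta→Z, Gamma→Y; Nexon's induced payoffs 8, 12, 9; outcome (Beta, Z), payoffs (12, 11).
If Orbyt leads: Nexon's best replies are X→Alpha, Y→Beta, Z→Beta; Orbyt's induced payoffs 16, 1, 11; outcome (Alpha, X), payoffs (13, 16).
Nexon gets 12 moving first and 13 moving second, so Nexon prefers to move second.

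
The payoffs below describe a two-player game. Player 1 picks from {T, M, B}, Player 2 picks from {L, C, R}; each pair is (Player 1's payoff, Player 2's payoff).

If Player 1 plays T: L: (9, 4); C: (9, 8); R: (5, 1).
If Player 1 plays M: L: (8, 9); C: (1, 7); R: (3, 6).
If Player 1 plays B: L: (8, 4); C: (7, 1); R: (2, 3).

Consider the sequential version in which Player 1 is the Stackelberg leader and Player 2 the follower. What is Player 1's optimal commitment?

T

Work backward from Player 2's decision.
- T → Player 2 plays C (best of 4, 8, 1); Player 1 gets 9.
- M → Player 2 plays L (best of 9, 7, 6); Player 1 gets 8.
- B → Player 2 plays L (best of 4, 1, 3); Player 1 gets 8.
Player 1's induced payoffs are 9, 8, 8, so Player 1 commits to T. Subgame-perfect outcome: (T, C) with payoffs (9, 8).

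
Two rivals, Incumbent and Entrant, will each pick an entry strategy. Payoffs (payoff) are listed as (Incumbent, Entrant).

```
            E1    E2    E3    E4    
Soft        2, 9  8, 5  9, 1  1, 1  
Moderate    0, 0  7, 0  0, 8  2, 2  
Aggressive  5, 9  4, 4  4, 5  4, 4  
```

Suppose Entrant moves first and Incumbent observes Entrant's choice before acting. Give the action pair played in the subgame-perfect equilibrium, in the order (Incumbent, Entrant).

Incumbent best-responds to each possible Entrant move:
- E1: Incumbent compares 2, 0, 5 and picks Aggressive; Entrant would get 9.
- E2: Incumbent compares 8, 7, 4 and picks Soft; Entrant would get 5.
- E3: Incumbent compares 9, 0, 4 and picks Soft; Entrant would get 1.
- E4: Incumbent compares 1, 2, 4 and picks Aggressive; Entrant would get 4.
Maximizing over 9, 5, 1, 4, Entrant chooses E1. Subgame-perfect outcome: (Aggressive, E1) with payoffs (5, 9).

(Aggressive, E1)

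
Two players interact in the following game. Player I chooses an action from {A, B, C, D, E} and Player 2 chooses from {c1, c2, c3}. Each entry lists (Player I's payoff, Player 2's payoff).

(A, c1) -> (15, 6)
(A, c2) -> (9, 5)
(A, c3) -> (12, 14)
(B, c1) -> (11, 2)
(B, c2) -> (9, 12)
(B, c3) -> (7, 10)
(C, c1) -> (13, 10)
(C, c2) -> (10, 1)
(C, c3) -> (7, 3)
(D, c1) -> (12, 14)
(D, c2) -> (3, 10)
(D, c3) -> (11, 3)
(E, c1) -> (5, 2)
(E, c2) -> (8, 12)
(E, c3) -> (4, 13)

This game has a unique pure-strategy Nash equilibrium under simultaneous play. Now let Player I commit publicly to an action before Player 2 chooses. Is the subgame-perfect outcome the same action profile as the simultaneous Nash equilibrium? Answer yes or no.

no

Backward induction with Player I moving first.
- A: Player 2 compares 6, 5, 14 and picks c3; Player I would get 12.
- B: Player 2 compares 2, 12, 10 and picks c2; Player I would get 9.
- C: Player 2 compares 10, 1, 3 and picks c1; Player I would get 13.
- D: Player 2 compares 14, 10, 3 and picks c1; Player I would get 12.
- E: Player 2 compares 2, 12, 13 and picks c3; Player I would get 4.
Maximizing over 12, 9, 13, 12, 4, Player I chooses C. Subgame-perfect outcome: (C, c1) with payoffs (13, 10).
Now find the simultaneous Nash equilibrium.
Player I's best replies: c1→A; c2→C; c3→A.
Player 2's best replies: A→c3; B→c2; C→c1; D→c1; E→c3.
Only (A, c3) has each player best-responding; Nash payoffs (12, 14).
Sequential outcome (C, c1) differs from the Nash profile (A, c3).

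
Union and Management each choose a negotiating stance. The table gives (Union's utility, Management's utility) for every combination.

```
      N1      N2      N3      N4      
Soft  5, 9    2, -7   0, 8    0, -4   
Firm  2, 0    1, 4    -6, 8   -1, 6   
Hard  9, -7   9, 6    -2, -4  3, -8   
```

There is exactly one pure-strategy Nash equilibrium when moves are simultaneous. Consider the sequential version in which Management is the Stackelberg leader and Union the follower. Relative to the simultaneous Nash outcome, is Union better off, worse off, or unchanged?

Solve by backward induction (Management leads).
- N1: BR = Hard, leader payoff -7.
- N2: BR = Hard, leader payoff 6.
- N3: BR = Soft, leader payoff 8.
- N4: BR = Hard, leader payoff -8.
Management's induced payoffs are -7, 6, 8, -8, so Management commits to N3. Subgame-perfect outcome: (Soft, N3) with payoffs (0, 8).
For the simultaneous game, intersect best replies.
Union's best replies: N1→Hard; N2→Hard; N3→Soft; N4→Hard.
Management's best replies: Soft→N1; Firm→N3; Hard→N2.
Only (Hard, N2) has each player best-responding; Nash payoffs (9, 6).
Union earns 0 sequentially versus 9 at the Nash outcome: worse off.

worse off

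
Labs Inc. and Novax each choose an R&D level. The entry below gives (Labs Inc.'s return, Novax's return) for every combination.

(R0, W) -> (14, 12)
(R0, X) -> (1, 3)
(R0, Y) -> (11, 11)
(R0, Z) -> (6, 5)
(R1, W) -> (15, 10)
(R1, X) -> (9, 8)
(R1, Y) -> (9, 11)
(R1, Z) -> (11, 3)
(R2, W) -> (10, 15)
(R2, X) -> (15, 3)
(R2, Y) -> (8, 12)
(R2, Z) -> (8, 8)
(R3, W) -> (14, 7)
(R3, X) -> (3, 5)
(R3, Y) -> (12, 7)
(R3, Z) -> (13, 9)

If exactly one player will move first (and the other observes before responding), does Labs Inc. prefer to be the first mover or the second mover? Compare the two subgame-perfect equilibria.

second

If Labs Inc. leads: Novax's best replies are R0→W, R1→Y, R2→W, R3→Z; Labs Inc.'s induced payoffs 14, 9, 10, 13; outcome (R0, W), payoffs (14, 12).
If Novax leads: Labs Inc.'s best replies are W→R1, X→R2, Y→R3, Z→R3; Novax's induced payoffs 10, 3, 7, 9; outcome (R1, W), payoffs (15, 10).
Labs Inc. gets 14 moving first and 15 moving second, so Labs Inc. prefers to move second.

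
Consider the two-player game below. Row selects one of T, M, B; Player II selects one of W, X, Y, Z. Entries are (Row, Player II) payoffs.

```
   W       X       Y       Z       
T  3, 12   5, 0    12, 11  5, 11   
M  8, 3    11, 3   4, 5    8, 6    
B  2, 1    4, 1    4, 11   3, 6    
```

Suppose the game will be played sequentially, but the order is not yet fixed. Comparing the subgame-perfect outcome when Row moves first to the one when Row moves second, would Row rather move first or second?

second

If Row leads: Player II's best replies are T→W, M→Z, B→Y; Row's induced payoffs 3, 8, 4; outcome (M, Z), payoffs (8, 6).
If Player II leads: Row's best replies are W→M, X→M, Y→T, Z→M; Player II's induced payoffs 3, 3, 11, 6; outcome (T, Y), payoffs (12, 11).
Row gets 8 moving first and 12 moving second, so Row prefers to move second.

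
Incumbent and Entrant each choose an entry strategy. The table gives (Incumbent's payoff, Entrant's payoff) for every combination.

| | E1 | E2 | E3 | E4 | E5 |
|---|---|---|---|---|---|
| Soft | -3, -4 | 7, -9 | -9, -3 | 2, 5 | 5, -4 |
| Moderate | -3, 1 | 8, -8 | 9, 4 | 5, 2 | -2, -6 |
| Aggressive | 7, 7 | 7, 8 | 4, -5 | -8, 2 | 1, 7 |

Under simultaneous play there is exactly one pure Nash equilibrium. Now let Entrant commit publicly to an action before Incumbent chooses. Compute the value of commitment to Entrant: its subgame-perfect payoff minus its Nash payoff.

Work backward from Incumbent's decision.
- E1: BR = Aggressive, leader payoff 7.
- E2: BR = Moderate, leader payoff -8.
- E3: BR = Moderate, leader payoff 4.
- E4: BR = Moderate, leader payoff 2.
- E5: BR = Soft, leader payoff -4.
Entrant's induced payoffs are 7, -8, 4, 2, -4, so Entrant commits to E1. Subgame-perfect outcome: (Aggressive, E1) with payoffs (7, 7).
Now find the simultaneous Nash equilibrium.
Incumbent's best replies: E1→Aggressive; E2→Moderate; E3→Moderate; E4→Moderate; E5→Soft.
Entrant's best replies: Soft→E4; Moderate→E3; Aggressive→E2.
The unique mutual best reply is (Moderate, E3), giving (9, 4).
Entrant's commitment gain: 7 − 4 = 3.

3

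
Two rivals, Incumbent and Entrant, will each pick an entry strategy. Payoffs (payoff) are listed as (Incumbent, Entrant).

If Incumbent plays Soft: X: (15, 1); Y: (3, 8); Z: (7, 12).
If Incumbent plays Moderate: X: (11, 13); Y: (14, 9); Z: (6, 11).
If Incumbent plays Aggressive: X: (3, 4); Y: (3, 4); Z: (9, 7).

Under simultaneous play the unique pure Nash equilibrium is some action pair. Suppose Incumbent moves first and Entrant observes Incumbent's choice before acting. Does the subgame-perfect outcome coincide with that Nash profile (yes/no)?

no

Entrant best-responds to each possible Incumbent move:
- Soft: Entrant compares 1, 8, 12 and picks Z; Incumbent would get 7.
- Moderate: Entrant compares 13, 9, 11 and picks X; Incumbent would get 11.
- Aggressive: Entrant compares 4, 4, 7 and picks Z; Incumbent would get 9.
Incumbent's induced payoffs are 7, 11, 9, so Incumbent commits to Moderate. Subgame-perfect outcome: (Moderate, X) with payoffs (11, 13).
Now find the simultaneous Nash equilibrium.
Incumbent's best replies: X→Soft; Y→Moderate; Z→Aggressive.
Entrant's best replies: Soft→Z; Moderate→X; Aggressive→Z.
Only (Aggressive, Z) has each player best-responding; Nash payoffs (9, 7).
Sequential outcome (Moderate, X) differs from the Nash profile (Aggressive, Z).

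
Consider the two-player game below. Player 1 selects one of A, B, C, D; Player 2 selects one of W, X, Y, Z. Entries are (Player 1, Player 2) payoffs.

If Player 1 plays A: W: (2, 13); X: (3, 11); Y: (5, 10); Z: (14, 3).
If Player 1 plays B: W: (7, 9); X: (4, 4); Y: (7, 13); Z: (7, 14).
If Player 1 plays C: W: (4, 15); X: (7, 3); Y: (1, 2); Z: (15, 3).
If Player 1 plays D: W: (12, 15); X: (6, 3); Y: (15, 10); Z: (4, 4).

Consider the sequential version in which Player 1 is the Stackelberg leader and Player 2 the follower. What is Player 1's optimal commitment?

Solve by backward induction (Player 1 leads).
- A: BR = W, leader payoff 2.
- B: BR = Z, leader payoff 7.
- C: BR = W, leader payoff 4.
- D: BR = W, leader payoff 12.
Player 1's induced payoffs are 2, 7, 4, 12, so Player 1 commits to D. Subgame-perfect outcome: (D, W) with payoffs (12, 15).

D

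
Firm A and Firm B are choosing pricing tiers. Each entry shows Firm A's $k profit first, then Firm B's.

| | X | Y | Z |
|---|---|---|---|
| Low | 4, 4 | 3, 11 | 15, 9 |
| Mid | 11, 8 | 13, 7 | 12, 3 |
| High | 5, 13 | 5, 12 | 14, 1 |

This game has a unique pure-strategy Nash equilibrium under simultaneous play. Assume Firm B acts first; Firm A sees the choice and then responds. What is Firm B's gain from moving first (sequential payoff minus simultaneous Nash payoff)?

Work backward from Firm A's decision.
- X: Firm A compares 4, 11, 5 and picks Mid; Firm B would get 8.
- Y: Firm A compares 3, 13, 5 and picks Mid; Firm B would get 7.
- Z: Firm A compares 15, 12, 14 and picks Low; Firm B would get 9.
Maximizing over 8, 7, 9, Firm B chooses Z. Subgame-perfect outcome: (Low, Z) with payoffs (15, 9).
Now find the simultaneous Nash equilibrium.
Firm A's best replies: X→Mid; Y→Mid; Z→Low.
Firm B's best replies: Low→Y; Mid→X; High→X.
Only (Mid, X) has each player best-responding; Nash payoffs (11, 8).
Firm B's commitment gain: 9 − 8 = 1.

1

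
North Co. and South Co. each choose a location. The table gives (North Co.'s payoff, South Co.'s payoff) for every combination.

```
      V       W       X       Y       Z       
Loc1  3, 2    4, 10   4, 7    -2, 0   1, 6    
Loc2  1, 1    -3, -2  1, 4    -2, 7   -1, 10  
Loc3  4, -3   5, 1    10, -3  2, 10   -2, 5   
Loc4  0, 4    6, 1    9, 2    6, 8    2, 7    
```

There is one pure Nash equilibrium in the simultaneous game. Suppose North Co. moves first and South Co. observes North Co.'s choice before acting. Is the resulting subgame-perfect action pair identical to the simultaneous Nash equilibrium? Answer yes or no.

yes

Work backward from South Co.'s decision.
- Loc1 → South Co. plays W (best of 2, 10, 7, 0, 6); North Co. gets 4.
- Loc2 → South Co. plays Z (best of 1, -2, 4, 7, 10); North Co. gets -1.
- Loc3 → South Co. plays Y (best of -3, 1, -3, 10, 5); North Co. gets 2.
- Loc4 → South Co. plays Y (best of 4, 1, 2, 8, 7); North Co. gets 6.
Among 4, -1, 2, 6, the best is 6 at Loc4. Subgame-perfect outcome: (Loc4, Y) with payoffs (6, 8).
Under simultaneous play:
North Co.'s best replies: V→Loc3; W→Loc4; X→Loc3; Y→Loc4; Z→Loc4.
South Co.'s best replies: Loc1→W; Loc2→Z; Loc3→Y; Loc4→Y.
The unique mutual best reply is (Loc4, Y), giving (6, 8).
Sequential outcome (Loc4, Y) coincides with the Nash profile (Loc4, Y).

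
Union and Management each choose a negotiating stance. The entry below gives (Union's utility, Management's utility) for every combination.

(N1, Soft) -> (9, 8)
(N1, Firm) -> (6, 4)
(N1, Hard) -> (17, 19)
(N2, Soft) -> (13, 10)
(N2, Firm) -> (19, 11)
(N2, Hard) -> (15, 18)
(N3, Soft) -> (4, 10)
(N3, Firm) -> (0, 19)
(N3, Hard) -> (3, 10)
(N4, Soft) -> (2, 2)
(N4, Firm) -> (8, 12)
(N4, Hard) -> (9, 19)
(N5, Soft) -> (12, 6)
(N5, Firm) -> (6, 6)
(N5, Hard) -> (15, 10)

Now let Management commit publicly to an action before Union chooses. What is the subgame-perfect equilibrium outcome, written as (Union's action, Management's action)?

(N1, Hard)

Union best-responds to each possible Management move:
- Soft → Union plays N2 (best of 9, 13, 4, 2, 12); Management gets 10.
- Firm → Union plays N2 (best of 6, 19, 0, 8, 6); Management gets 11.
- Hard → Union plays N1 (best of 17, 15, 3, 9, 15); Management gets 19.
Maximizing over 10, 11, 19, Management chooses Hard. Subgame-perfect outcome: (N1, Hard) with payoffs (17, 19).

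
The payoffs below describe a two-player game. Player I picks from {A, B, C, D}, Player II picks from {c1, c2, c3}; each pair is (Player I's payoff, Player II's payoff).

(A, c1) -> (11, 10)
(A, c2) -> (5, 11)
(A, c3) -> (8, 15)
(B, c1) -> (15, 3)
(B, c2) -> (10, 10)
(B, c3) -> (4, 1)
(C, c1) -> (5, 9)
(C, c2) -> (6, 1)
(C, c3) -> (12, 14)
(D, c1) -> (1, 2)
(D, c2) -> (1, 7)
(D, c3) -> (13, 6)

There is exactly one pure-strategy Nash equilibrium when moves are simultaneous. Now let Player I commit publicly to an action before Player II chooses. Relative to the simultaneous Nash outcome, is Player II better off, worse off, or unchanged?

better off

Backward induction with Player I moving first.
- A: BR = c3, leader payoff 8.
- B: BR = c2, leader payoff 10.
- C: BR = c3, leader payoff 12.
- D: BR = c2, leader payoff 1.
Maximizing over 8, 10, 12, 1, Player I chooses C. Subgame-perfect outcome: (C, c3) with payoffs (12, 14).
For the simultaneous game, intersect best replies.
Player I's best replies: c1→B; c2→B; c3→D.
Player II's best replies: A→c3; B→c2; C→c3; D→c2.
Only (B, c2) has each player best-responding; Nash payoffs (10, 10).
Player II earns 14 sequentially versus 10 at the Nash outcome: better off.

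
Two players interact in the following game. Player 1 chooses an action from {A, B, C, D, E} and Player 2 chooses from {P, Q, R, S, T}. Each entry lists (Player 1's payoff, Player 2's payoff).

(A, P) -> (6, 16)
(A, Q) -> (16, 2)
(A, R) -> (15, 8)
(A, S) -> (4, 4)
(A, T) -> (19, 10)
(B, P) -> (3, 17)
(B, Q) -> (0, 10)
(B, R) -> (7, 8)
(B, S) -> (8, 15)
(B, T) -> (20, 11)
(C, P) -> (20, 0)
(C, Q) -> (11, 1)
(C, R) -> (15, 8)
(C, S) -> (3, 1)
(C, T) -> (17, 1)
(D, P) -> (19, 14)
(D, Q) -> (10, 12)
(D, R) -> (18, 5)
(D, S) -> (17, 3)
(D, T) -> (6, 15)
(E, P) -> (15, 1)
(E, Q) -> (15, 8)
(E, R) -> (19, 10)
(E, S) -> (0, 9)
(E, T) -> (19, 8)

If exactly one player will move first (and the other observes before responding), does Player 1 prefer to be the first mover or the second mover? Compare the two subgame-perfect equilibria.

If Player 1 leads: Player 2's best replies are A→P, B→P, C→R, D→T, E→R; Player 1's induced payoffs 6, 3, 15, 6, 19; outcome (E, R), payoffs (19, 10).
If Player 2 leads: Player 1's best replies are P→C, Q→A, R→E, S→D, T→B; Player 2's induced payoffs 0, 2, 10, 3, 11; outcome (B, T), payoffs (20, 11).
Player 1 gets 19 moving first and 20 moving second, so Player 1 prefers to move second.

second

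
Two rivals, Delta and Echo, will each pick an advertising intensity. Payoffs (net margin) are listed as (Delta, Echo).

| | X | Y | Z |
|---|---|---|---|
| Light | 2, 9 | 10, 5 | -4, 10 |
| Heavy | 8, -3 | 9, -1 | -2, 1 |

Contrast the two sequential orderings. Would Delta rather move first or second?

second

If Delta leads: Echo's best replies are Light→Z, Heavy→Z; Delta's induced payoffs -4, -2; outcome (Heavy, Z), payoffs (-2, 1).
If Echo leads: Delta's best replies are X→Heavy, Y→Light, Z→Heavy; Echo's induced payoffs -3, 5, 1; outcome (Light, Y), payoffs (10, 5).
Delta gets -2 moving first and 10 moving second, so Delta prefers to move second.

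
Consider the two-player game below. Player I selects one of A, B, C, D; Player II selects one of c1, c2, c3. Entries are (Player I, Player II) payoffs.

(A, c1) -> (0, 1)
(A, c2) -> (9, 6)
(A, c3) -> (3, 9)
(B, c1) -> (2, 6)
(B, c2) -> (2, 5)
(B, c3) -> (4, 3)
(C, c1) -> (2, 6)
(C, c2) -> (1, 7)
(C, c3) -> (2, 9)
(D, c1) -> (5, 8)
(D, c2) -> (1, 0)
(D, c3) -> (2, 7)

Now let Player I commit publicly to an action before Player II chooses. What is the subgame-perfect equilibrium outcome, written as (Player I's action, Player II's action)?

(D, c1)

Backward induction with Player I moving first.
- A → Player II plays c3 (best of 1, 6, 9); Player I gets 3.
- B → Player II plays c1 (best of 6, 5, 3); Player I gets 2.
- C → Player II plays c3 (best of 6, 7, 9); Player I gets 2.
- D → Player II plays c1 (best of 8, 0, 7); Player I gets 5.
Maximizing over 3, 2, 2, 5, Player I chooses D. Subgame-perfect outcome: (D, c1) with payoffs (5, 8).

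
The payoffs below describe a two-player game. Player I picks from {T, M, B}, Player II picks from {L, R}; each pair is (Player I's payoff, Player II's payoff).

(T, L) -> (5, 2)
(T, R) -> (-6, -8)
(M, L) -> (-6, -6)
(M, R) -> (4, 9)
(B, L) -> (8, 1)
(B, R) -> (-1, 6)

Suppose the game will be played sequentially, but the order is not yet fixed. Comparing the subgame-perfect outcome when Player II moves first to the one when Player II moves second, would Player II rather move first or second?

first

If Player I leads: Player II's best replies are T→L, M→R, B→R; Player I's induced payoffs 5, 4, -1; outcome (T, L), payoffs (5, 2).
If Player II leads: Player I's best replies are L→B, R→M; Player II's induced payoffs 1, 9; outcome (M, R), payoffs (4, 9).
Player II gets 9 moving first and 2 moving second, so Player II prefers to move first.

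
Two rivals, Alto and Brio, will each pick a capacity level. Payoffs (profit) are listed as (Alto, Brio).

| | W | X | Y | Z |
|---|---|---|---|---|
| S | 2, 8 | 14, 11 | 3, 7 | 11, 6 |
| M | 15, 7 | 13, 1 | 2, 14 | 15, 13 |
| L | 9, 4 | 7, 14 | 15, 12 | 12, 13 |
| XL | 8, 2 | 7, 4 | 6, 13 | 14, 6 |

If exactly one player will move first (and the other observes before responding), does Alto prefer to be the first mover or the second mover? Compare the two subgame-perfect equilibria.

second

If Alto leads: Brio's best replies are S→X, M→Y, L→X, XL→Y; Alto's induced payoffs 14, 2, 7, 6; outcome (S, X), payoffs (14, 11).
If Brio leads: Alto's best replies are W→M, X→S, Y→L, Z→M; Brio's induced payoffs 7, 11, 12, 13; outcome (M, Z), payoffs (15, 13).
Alto gets 14 moving first and 15 moving second, so Alto prefers to move second.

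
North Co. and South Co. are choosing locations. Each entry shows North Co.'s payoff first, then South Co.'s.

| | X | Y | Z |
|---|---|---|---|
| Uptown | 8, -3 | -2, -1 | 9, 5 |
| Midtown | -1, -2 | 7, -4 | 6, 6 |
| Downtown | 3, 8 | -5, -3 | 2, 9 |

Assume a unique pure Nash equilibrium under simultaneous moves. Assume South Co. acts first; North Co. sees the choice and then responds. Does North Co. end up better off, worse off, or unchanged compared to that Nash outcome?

unchanged

Work backward from North Co.'s decision.
- X → North Co. plays Uptown (best of 8, -1, 3); South Co. gets -3.
- Y → North Co. plays Midtown (best of -2, 7, -5); South Co. gets -4.
- Z → North Co. plays Uptown (best of 9, 6, 2); South Co. gets 5.
Among -3, -4, 5, the best is 5 at Z. Subgame-perfect outcome: (Uptown, Z) with payoffs (9, 5).
For the simultaneous game, intersect best replies.
North Co.'s best replies: X→Uptown; Y→Midtown; Z→Uptown.
South Co.'s best replies: Uptown→Z; Midtown→Z; Downtown→Z.
The unique mutual best reply is (Uptown, Z), giving (9, 5).
North Co. earns 9 sequentially versus 9 at the Nash outcome: unchanged.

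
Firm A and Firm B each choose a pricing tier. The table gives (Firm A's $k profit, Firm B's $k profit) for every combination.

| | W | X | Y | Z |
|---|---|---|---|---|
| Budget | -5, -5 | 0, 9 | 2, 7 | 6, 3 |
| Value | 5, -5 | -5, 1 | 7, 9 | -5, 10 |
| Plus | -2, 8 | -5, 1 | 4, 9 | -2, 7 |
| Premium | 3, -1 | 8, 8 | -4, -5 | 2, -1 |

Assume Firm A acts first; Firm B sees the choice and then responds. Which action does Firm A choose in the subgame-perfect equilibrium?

Premium

Firm B best-responds to each possible Firm A move:
- Budget: Firm B compares -5, 9, 7, 3 and picks X; Firm A would get 0.
- Value: Firm B compares -5, 1, 9, 10 and picks Z; Firm A would get -5.
- Plus: Firm B compares 8, 1, 9, 7 and picks Y; Firm A would get 4.
- Premium: Firm B compares -1, 8, -5, -1 and picks X; Firm A would get 8.
Among 0, -5, 4, 8, the best is 8 at Premium. Subgame-perfect outcome: (Premium, X) with payoffs (8, 8).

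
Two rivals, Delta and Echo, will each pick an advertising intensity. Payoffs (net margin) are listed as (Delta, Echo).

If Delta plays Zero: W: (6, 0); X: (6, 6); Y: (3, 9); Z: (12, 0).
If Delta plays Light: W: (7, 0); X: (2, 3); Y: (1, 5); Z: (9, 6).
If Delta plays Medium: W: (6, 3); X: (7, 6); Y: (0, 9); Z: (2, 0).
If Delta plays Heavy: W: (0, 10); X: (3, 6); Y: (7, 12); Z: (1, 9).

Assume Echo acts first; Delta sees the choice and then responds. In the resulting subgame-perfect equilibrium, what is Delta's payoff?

Work backward from Delta's decision.
- W → Delta plays Light (best of 6, 7, 6, 0); Echo gets 0.
- X → Delta plays Medium (best of 6, 2, 7, 3); Echo gets 6.
- Y → Delta plays Heavy (best of 3, 1, 0, 7); Echo gets 12.
- Z → Delta plays Zero (best of 12, 9, 2, 1); Echo gets 0.
Among 0, 6, 12, 0, the best is 12 at Y. Subgame-perfect outcome: (Heavy, Y) with payoffs (7, 12).

7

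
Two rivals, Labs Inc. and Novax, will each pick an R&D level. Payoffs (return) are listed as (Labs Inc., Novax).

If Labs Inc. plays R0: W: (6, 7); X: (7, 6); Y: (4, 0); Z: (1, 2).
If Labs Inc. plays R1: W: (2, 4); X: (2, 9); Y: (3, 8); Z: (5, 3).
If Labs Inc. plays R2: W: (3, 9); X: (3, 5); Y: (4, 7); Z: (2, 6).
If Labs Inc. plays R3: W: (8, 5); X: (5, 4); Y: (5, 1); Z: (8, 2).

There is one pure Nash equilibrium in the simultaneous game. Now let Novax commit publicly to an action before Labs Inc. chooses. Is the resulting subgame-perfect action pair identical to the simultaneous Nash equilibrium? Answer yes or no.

Solve by backward induction (Novax leads).
- W → Labs Inc. plays R3 (best of 6, 2, 3, 8); Novax gets 5.
- X → Labs Inc. plays R0 (best of 7, 2, 3, 5); Novax gets 6.
- Y → Labs Inc. plays R3 (best of 4, 3, 4, 5); Novax gets 1.
- Z → Labs Inc. plays R3 (best of 1, 5, 2, 8); Novax gets 2.
Maximizing over 5, 6, 1, 2, Novax chooses X. Subgame-perfect outcome: (R0, X) with payoffs (7, 6).
For the simultaneous game, intersect best replies.
Labs Inc.'s best replies: W→R3; X→R0; Y→R3; Z→R3.
Novax's best replies: R0→W; R1→X; R2→W; R3→W.
Only (R3, W) has each player best-responding; Nash payoffs (8, 5).
Sequential outcome (R0, X) differs from the Nash profile (R3, W).

no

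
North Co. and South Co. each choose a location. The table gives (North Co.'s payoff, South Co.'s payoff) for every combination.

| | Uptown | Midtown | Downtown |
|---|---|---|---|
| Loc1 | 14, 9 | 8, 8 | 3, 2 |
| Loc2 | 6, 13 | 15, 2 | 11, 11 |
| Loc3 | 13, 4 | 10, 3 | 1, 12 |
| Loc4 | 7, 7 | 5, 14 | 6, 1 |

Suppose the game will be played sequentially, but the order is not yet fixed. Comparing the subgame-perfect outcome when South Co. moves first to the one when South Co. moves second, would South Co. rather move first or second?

If North Co. leads: South Co.'s best replies are Loc1→Uptown, Loc2→Uptown, Loc3→Downtown, Loc4→Midtown; North Co.'s induced payoffs 14, 6, 1, 5; outcome (Loc1, Uptown), payoffs (14, 9).
If South Co. leads: North Co.'s best replies are Uptown→Loc1, Midtown→Loc2, Downtown→Loc2; South Co.'s induced payoffs 9, 2, 11; outcome (Loc2, Downtown), payoffs (11, 11).
South Co. gets 11 moving first and 9 moving second, so South Co. prefers to move first.

first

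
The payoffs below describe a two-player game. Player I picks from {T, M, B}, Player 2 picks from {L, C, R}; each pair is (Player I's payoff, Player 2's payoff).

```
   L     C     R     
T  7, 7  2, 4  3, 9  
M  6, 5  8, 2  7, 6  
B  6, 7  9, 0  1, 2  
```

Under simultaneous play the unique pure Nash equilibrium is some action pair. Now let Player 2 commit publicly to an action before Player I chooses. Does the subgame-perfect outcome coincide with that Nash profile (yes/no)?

Work backward from Player I's decision.
- L → Player I plays T (best of 7, 6, 6); Player 2 gets 7.
- C → Player I plays B (best of 2, 8, 9); Player 2 gets 0.
- R → Player I plays M (best of 3, 7, 1); Player 2 gets 6.
Among 7, 0, 6, the best is 7 at L. Subgame-perfect outcome: (T, L) with payoffs (7, 7).
Under simultaneous play:
Player I's best replies: L→T; C→B; R→M.
Player 2's best replies: T→R; M→R; B→L.
Only (M, R) has each player best-responding; Nash payoffs (7, 6).
Sequential outcome (T, L) differs from the Nash profile (M, R).

no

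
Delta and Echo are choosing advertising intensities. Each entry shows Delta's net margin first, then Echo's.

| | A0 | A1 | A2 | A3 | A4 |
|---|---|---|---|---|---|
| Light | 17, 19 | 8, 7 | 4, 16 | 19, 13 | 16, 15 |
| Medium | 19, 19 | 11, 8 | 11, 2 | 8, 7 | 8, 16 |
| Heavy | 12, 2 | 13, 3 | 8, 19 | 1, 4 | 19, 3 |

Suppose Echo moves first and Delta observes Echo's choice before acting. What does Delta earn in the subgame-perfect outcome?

19

Backward induction with Echo moving first.
- A0: BR = Medium, leader payoff 19.
- A1: BR = Heavy, leader payoff 3.
- A2: BR = Medium, leader payoff 2.
- A3: BR = Light, leader payoff 13.
- A4: BR = Heavy, leader payoff 3.
Among 19, 3, 2, 13, 3, the best is 19 at A0. Subgame-perfect outcome: (Medium, A0) with payoffs (19, 19).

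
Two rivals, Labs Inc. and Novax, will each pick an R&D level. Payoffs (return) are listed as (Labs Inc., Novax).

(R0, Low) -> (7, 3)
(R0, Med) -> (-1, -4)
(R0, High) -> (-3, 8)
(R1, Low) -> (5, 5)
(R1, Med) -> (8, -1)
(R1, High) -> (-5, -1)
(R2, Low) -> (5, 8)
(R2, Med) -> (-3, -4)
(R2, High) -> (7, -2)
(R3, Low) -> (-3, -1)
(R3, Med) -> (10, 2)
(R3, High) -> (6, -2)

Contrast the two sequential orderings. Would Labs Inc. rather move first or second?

If Labs Inc. leads: Novax's best replies are R0→High, R1→Low, R2→Low, R3→Med; Labs Inc.'s induced payoffs -3, 5, 5, 10; outcome (R3, Med), payoffs (10, 2).
If Novax leads: Labs Inc.'s best replies are Low→R0, Med→R3, High→R2; Novax's induced payoffs 3, 2, -2; outcome (R0, Low), payoffs (7, 3).
Labs Inc. gets 10 moving first and 7 moving second, so Labs Inc. prefers to move first.

first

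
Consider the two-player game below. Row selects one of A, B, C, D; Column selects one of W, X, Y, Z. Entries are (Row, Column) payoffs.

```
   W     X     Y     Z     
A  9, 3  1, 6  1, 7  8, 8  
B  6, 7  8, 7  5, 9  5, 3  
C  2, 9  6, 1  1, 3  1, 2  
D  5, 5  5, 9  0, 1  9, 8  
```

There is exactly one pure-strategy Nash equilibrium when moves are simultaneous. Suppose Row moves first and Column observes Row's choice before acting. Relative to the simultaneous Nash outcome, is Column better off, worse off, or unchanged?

worse off

Solve by backward induction (Row leads).
- A: BR = Z, leader payoff 8.
- B: BR = Y, leader payoff 5.
- C: BR = W, leader payoff 2.
- D: BR = X, leader payoff 5.
Row's induced payoffs are 8, 5, 2, 5, so Row commits to A. Subgame-perfect outcome: (A, Z) with payoffs (8, 8).
Under simultaneous play:
Row's best replies: W→A; X→B; Y→B; Z→D.
Column's best replies: A→Z; B→Y; C→W; D→X.
The unique mutual best reply is (B, Y), giving (5, 9).
Column earns 8 sequentially versus 9 at the Nash outcome: worse off.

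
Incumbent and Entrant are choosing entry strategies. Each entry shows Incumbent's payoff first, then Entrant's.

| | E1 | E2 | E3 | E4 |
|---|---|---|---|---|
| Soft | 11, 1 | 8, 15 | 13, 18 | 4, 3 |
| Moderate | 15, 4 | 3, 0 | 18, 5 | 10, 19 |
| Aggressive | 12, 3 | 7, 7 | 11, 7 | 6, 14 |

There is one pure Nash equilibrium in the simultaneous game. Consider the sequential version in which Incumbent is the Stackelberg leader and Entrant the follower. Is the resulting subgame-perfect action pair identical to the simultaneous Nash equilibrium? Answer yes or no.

Work backward from Entrant's decision.
- Soft → Entrant plays E3 (best of 1, 15, 18, 3); Incumbent gets 13.
- Moderate → Entrant plays E4 (best of 4, 0, 5, 19); Incumbent gets 10.
- Aggressive → Entrant plays E4 (best of 3, 7, 7, 14); Incumbent gets 6.
Incumbent's induced payoffs are 13, 10, 6, so Incumbent commits to Soft. Subgame-perfect outcome: (Soft, E3) with payoffs (13, 18).
Now find the simultaneous Nash equilibrium.
Incumbent's best replies: E1→Moderate; E2→Soft; E3→Moderate; E4→Moderate.
Entrant's best replies: Soft→E3; Moderate→E4; Aggressive→E4.
The unique mutual best reply is (Moderate, E4), giving (10, 19).
Sequential outcome (Soft, E3) differs from the Nash profile (Moderate, E4).

no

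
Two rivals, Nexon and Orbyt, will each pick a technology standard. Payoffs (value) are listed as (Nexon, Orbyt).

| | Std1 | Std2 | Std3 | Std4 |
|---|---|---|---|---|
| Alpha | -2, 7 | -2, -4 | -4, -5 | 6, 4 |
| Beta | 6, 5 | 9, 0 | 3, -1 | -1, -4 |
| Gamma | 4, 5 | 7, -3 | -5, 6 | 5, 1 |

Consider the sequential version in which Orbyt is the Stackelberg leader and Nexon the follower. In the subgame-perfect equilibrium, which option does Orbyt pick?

Solve by backward induction (Orbyt leads).
- Std1 → Nexon plays Beta (best of -2, 6, 4); Orbyt gets 5.
- Std2 → Nexon plays Beta (best of -2, 9, 7); Orbyt gets 0.
- Std3 → Nexon plays Beta (best of -4, 3, -5); Orbyt gets -1.
- Std4 → Nexon plays Alpha (best of 6, -1, 5); Orbyt gets 4.
Orbyt's induced payoffs are 5, 0, -1, 4, so Orbyt commits to Std1. Subgame-perfect outcome: (Beta, Std1) with payoffs (6, 5).

Std1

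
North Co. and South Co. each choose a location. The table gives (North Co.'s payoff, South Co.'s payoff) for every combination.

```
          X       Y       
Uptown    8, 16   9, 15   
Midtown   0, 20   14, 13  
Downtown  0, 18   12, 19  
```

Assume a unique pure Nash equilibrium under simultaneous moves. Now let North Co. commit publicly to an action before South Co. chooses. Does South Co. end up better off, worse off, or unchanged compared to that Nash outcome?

Backward induction with North Co. moving first.
- Uptown: BR = X, leader payoff 8.
- Midtown: BR = X, leader payoff 0.
- Downtown: BR = Y, leader payoff 12.
Among 8, 0, 12, the best is 12 at Downtown. Subgame-perfect outcome: (Downtown, Y) with payoffs (12, 19).
Under simultaneous play:
North Co.'s best replies: X→Uptown; Y→Midtown.
South Co.'s best replies: Uptown→X; Midtown→X; Downtown→Y.
The unique mutual best reply is (Uptown, X), giving (8, 16).
South Co. earns 19 sequentially versus 16 at the Nash outcome: better off.

better off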